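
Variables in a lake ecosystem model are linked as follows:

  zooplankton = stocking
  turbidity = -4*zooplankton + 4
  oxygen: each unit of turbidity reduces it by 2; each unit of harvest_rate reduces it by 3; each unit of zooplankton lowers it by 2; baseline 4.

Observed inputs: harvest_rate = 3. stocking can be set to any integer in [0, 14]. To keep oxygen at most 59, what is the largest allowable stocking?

stocking = 12

Substituting into the turbidity equation gives turbidity = -4*stocking + 4.
Substituting into the oxygen equation gives oxygen = 6*stocking - 13.
Require 6*stocking - 13 ≤ 59, so stocking ≤ 12.
The largest integer in [0, 14] satisfying this is 12.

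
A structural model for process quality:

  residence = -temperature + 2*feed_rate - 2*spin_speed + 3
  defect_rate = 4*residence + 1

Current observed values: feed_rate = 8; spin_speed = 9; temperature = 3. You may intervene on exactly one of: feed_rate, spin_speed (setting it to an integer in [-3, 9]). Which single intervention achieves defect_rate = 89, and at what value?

set spin_speed = -3

Intervening on feed_rate: defect_rate = 8*feed_rate - 71. Reaching 89 requires feed_rate = 20, outside [-3, 9].
Intervening on spin_speed: with other inputs at their observed values, defect_rate = -8*spin_speed + 65. Solving for 89 gives spin_speed = -3, within [-3, 9].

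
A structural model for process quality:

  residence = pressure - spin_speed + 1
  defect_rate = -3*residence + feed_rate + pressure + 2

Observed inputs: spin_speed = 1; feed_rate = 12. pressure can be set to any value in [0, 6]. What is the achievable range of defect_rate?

2 to 14

Substituting into the residence equation gives residence = pressure.
So defect_rate = -2*pressure + 14.
Linear in pressure, so extremes are at the endpoints: pressure = 0 gives defect_rate = 14; pressure = 6 gives defect_rate = 2.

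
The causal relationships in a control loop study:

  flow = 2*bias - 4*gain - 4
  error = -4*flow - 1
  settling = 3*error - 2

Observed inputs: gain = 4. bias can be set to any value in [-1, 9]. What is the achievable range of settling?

19 to 259

Substituting into the flow equation gives flow = 2*bias - 20.
Substituting into the error equation gives error = -8*bias + 79.
settling becomes -24*bias + 235.
Linear in bias, so extremes are at the endpoints: bias = -1 gives settling = 259; bias = 9 gives settling = 19.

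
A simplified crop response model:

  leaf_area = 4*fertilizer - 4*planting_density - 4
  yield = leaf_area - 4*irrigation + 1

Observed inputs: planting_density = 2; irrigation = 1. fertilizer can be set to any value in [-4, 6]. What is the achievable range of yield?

-31 to 9

Substituting into the leaf_area equation gives leaf_area = 4*fertilizer - 12.
Substituting into the yield equation gives yield = 4*fertilizer - 15.
Linear in fertilizer, so extremes are at the endpoints: fertilizer = -4 gives yield = -31; fertilizer = 6 gives yield = 9.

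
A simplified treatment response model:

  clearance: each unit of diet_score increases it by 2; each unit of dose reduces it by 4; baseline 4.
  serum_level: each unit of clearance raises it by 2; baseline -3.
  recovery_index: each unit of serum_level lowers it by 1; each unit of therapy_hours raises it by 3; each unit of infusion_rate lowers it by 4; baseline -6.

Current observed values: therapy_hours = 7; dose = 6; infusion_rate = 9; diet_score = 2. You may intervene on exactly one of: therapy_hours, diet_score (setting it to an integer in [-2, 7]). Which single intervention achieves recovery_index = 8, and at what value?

set therapy_hours = 5

Intervening on therapy_hours: with other inputs at their observed values, recovery_index = 3*therapy_hours - 7. Solving for 8 gives therapy_hours = 5, within [-2, 7].
Intervening on diet_score: recovery_index = -4*diet_score + 22. Reaching 8 requires diet_score = 7/2, not an integer.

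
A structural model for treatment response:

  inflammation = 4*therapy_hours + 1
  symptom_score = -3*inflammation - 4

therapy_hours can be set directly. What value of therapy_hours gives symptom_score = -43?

therapy_hours = 3

Substituting into the symptom_score equation gives symptom_score = -12*therapy_hours - 7.
Solve -12*therapy_hours - 7 = -43: therapy_hours = (-43 + 7) / -12 = 3.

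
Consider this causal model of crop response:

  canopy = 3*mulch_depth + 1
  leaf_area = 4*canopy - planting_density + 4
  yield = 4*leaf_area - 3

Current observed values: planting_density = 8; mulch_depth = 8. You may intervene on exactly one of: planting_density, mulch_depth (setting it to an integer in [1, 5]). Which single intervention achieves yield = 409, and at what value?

Intervening on planting_density: with other inputs at their observed values, yield = -4*planting_density + 413. Solving for 409 gives planting_density = 1, within [1, 5].
Intervening on mulch_depth: yield = 48*mulch_depth - 3. Reaching 409 requires mulch_depth = 103/12, not an integer.

set planting_density = 1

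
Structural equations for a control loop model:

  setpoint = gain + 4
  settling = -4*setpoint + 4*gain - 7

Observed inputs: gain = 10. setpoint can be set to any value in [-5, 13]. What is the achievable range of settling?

-19 to 53

Intervening on setpoint fixes its value directly, overriding its dependence on gain.
Substituting into the settling equation gives settling = -4*setpoint + 33.
Linear in setpoint, so extremes are at the endpoints: setpoint = -5 gives settling = 53; setpoint = 13 gives settling = -19.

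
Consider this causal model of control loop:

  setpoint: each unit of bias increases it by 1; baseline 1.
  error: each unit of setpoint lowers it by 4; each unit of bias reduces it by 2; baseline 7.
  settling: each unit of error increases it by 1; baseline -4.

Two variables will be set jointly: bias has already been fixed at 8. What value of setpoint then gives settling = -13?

With bias held at 8:
Intervening on setpoint fixes its value directly, overriding its dependence on bias.
Substituting into the error equation gives error = -4*setpoint - 9.
Substituting into the settling equation gives settling = -4*setpoint - 13.
Solve -4*setpoint - 13 = -13: setpoint = (-13 + 13) / -4 = 0.

setpoint = 0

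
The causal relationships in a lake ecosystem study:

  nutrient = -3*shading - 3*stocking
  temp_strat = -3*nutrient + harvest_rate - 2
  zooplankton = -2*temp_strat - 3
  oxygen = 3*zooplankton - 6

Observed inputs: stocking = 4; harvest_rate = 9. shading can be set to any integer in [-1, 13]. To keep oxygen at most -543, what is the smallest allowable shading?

Substituting into the nutrient equation gives nutrient = -3*shading - 12.
This gives temp_strat = 9*shading + 43.
Substituting into the zooplankton equation gives zooplankton = -18*shading - 89.
oxygen becomes -54*shading - 273.
Require -54*shading - 273 ≤ -543, so shading ≥ 5.
The smallest integer in [-1, 13] satisfying this is 5.

shading = 5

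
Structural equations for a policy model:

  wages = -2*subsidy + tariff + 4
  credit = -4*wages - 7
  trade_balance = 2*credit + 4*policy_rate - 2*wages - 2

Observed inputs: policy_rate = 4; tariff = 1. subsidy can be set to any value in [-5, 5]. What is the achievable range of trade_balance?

Substituting into the wages equation gives wages = -2*subsidy + 5.
So credit = 8*subsidy - 27.
Substituting into the trade_balance equation gives trade_balance = 20*subsidy - 50.
Linear in subsidy, so extremes are at the endpoints: subsidy = -5 gives trade_balance = -150; subsidy = 5 gives trade_balance = 50.

-150 to 50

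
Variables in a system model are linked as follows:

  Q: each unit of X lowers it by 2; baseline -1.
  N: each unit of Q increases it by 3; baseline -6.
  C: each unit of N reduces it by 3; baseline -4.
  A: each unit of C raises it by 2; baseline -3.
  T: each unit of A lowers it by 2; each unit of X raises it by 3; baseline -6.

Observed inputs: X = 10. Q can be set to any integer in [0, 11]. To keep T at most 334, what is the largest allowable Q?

Q = 10

Intervening on Q fixes its value directly, overriding its dependence on X.
Substituting into the C equation gives C = -9*Q + 14.
So A = -18*Q + 25.
Substituting into the T equation gives T = 36*Q - 26.
Require 36*Q - 26 ≤ 334, so Q ≤ 10.
The largest integer in [0, 11] satisfying this is 10.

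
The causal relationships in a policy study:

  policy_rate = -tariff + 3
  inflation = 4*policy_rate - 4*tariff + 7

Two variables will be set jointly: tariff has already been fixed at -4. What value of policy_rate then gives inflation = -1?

With tariff held at -4:
Intervening on policy_rate fixes its value directly, overriding its dependence on tariff.
Substituting into the inflation equation gives inflation = 4*policy_rate + 23.
Solve 4*policy_rate + 23 = -1: policy_rate = (-1 - 23) / 4 = -6.

policy_rate = -6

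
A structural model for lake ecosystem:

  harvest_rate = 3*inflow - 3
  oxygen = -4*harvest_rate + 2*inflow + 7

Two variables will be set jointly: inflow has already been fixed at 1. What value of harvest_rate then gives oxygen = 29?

harvest_rate = -5

With inflow held at 1:
Intervening on harvest_rate fixes its value directly, overriding its dependence on inflow.
Substituting into the oxygen equation gives oxygen = -4*harvest_rate + 9.
Solve -4*harvest_rate + 9 = 29: harvest_rate = (29 - 9) / -4 = -5.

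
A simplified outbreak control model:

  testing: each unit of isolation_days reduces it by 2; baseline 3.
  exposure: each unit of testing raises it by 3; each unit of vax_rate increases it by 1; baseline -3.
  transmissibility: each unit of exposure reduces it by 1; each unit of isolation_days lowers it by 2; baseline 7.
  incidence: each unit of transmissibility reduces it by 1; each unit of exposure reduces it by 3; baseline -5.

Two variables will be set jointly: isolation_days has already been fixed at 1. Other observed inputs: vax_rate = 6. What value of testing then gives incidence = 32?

With isolation_days held at 1:
Intervening on testing fixes its value directly, overriding its dependence on isolation_days.
Substituting into the exposure equation gives exposure = 3*testing + 3.
transmissibility becomes -3*testing + 2.
Substituting into the incidence equation gives incidence = -6*testing - 16.
Solve -6*testing - 16 = 32: testing = (32 + 16) / -6 = -8.

testing = -8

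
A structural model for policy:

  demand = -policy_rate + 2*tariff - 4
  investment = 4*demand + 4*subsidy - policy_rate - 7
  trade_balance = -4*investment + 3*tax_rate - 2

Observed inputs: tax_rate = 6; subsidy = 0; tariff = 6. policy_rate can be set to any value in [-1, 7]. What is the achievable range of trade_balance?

Substituting into the demand equation gives demand = -policy_rate + 8.
Substituting into the investment equation gives investment = -5*policy_rate + 25.
So trade_balance = 20*policy_rate - 84.
Linear in policy_rate, so extremes are at the endpoints: policy_rate = -1 gives trade_balance = -104; policy_rate = 7 gives trade_balance = 56.

-104 to 56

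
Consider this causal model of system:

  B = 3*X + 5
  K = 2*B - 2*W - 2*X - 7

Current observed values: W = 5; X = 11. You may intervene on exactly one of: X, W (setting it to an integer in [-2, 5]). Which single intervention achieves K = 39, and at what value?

Intervening on X: K = 4*X - 7. Reaching 39 requires X = 23/2, not an integer.
Intervening on W: with other inputs at their observed values, K = -2*W + 47. Solving for 39 gives W = 4, within [-2, 5].

set W = 4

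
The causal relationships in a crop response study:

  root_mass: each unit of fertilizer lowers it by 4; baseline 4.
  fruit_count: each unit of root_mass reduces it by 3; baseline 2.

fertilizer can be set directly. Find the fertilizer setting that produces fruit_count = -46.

fertilizer = -3

Substituting into the fruit_count equation gives fruit_count = 12*fertilizer - 10.
Solve 12*fertilizer - 10 = -46: fertilizer = (-46 + 10) / 12 = -3.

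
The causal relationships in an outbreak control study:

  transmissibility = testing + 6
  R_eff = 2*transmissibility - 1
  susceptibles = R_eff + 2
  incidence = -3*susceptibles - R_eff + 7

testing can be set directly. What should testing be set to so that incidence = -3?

testing = -5

Substituting into the R_eff equation gives R_eff = 2*testing + 11.
This gives susceptibles = 2*testing + 13.
incidence becomes -8*testing - 43.
Solve -8*testing - 43 = -3: testing = (-3 + 43) / -8 = -5.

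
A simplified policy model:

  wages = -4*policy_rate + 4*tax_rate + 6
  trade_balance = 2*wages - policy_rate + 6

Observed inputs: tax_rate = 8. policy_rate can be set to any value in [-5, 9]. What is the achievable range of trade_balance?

1 to 127

Substituting into the wages equation gives wages = -4*policy_rate + 38.
This gives trade_balance = -9*policy_rate + 82.
Linear in policy_rate, so extremes are at the endpoints: policy_rate = -5 gives trade_balance = 127; policy_rate = 9 gives trade_balance = 1.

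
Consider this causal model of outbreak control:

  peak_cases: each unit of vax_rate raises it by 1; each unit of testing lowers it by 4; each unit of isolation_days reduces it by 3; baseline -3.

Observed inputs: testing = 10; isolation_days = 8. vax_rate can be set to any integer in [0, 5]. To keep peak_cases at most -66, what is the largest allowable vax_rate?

Substituting into the peak_cases equation gives peak_cases = vax_rate - 67.
Require vax_rate - 67 ≤ -66, so vax_rate ≤ 1.
The largest integer in [0, 5] satisfying this is 1.

vax_rate = 1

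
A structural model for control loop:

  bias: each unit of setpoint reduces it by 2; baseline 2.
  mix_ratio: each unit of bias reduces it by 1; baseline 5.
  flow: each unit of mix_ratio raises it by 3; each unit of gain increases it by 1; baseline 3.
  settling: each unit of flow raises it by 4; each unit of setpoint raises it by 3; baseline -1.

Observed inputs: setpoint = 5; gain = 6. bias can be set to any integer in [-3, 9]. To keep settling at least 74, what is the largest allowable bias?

Intervening on bias fixes its value directly, overriding its dependence on setpoint.
Substituting into the flow equation gives flow = -3*bias + 24.
Substituting into the settling equation gives settling = -12*bias + 110.
Require -12*bias + 110 ≥ 74, so bias ≤ 3.
The largest integer in [-3, 9] satisfying this is 3.

bias = 3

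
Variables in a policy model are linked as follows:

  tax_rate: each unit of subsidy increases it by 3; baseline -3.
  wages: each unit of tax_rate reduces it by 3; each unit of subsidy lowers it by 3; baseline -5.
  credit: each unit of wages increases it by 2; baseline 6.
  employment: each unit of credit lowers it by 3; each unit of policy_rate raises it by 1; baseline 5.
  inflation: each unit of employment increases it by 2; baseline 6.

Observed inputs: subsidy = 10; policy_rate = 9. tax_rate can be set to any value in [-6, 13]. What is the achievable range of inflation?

Intervening on tax_rate fixes its value directly, overriding its dependence on subsidy.
Substituting into the wages equation gives wages = -3*tax_rate - 35.
This gives credit = -6*tax_rate - 64.
Substituting into the employment equation gives employment = 18*tax_rate + 206.
Substituting into the inflation equation gives inflation = 36*tax_rate + 418.
Linear in tax_rate, so extremes are at the endpoints: tax_rate = -6 gives inflation = 202; tax_rate = 13 gives inflation = 886.

202 to 886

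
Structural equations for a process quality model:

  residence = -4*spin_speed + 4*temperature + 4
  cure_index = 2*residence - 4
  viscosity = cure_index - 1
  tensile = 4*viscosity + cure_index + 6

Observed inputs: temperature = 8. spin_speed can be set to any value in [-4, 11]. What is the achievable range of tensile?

Substituting into the residence equation gives residence = -4*spin_speed + 36.
So cure_index = -8*spin_speed + 68.
Substituting into the viscosity equation gives viscosity = -8*spin_speed + 67.
Substituting into the tensile equation gives tensile = -40*spin_speed + 342.
Linear in spin_speed, so extremes are at the endpoints: spin_speed = -4 gives tensile = 502; spin_speed = 11 gives tensile = -98.

-98 to 502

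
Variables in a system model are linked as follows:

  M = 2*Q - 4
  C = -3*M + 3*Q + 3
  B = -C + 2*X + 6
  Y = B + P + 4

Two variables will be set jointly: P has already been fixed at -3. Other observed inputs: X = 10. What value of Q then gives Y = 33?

With P held at -3:
Substituting into the C equation gives C = -3*Q + 15.
This gives B = 3*Q + 11.
Substituting into the Y equation gives Y = 3*Q + 12.
Solve 3*Q + 12 = 33: Q = (33 - 12) / 3 = 7.

Q = 7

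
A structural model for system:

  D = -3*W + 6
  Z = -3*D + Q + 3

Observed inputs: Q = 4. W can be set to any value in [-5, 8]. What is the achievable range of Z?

Substituting into the Z equation gives Z = 9*W - 11.
Linear in W, so extremes are at the endpoints: W = -5 gives Z = -56; W = 8 gives Z = 61.

-56 to 61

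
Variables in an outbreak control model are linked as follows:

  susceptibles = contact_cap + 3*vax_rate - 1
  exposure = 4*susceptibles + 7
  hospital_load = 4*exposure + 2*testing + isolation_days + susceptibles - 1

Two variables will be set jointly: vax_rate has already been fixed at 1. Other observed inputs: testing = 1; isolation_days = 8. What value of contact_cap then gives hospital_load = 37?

With vax_rate held at 1:
Substituting into the susceptibles equation gives susceptibles = contact_cap + 2.
This gives exposure = 4*contact_cap + 15.
Substituting into the hospital_load equation gives hospital_load = 17*contact_cap + 71.
Solve 17*contact_cap + 71 = 37: contact_cap = (37 - 71) / 17 = -2.

contact_cap = -2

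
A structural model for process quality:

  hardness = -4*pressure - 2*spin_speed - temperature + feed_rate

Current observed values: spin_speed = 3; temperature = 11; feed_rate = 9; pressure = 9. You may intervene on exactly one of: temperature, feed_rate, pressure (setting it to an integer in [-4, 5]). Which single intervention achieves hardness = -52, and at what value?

Intervening on temperature: hardness = -temperature - 33. Reaching -52 requires temperature = 19, outside [-4, 5].
Intervening on feed_rate: with other inputs at their observed values, hardness = feed_rate - 53. Solving for -52 gives feed_rate = 1, within [-4, 5].
Intervening on pressure: hardness = -4*pressure - 8. Reaching -52 requires pressure = 11, outside [-4, 5].

set feed_rate = 1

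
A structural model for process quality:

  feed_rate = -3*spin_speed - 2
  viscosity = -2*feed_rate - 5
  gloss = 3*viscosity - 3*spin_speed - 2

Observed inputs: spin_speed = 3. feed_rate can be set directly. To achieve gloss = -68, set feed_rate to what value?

feed_rate = 7

Intervening on feed_rate fixes its value directly, overriding its dependence on spin_speed.
Substituting into the gloss equation gives gloss = -6*feed_rate - 26.
Solve -6*feed_rate - 26 = -68: feed_rate = (-68 + 26) / -6 = 7.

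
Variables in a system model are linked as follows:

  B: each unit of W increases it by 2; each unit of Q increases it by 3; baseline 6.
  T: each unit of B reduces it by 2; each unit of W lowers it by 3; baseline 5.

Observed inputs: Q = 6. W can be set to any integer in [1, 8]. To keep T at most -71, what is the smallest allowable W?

W = 4

Substituting into the B equation gives B = 2*W + 24.
So T = -7*W - 43.
Require -7*W - 43 ≤ -71, so W ≥ 4.
The smallest integer in [1, 8] satisfying this is 4.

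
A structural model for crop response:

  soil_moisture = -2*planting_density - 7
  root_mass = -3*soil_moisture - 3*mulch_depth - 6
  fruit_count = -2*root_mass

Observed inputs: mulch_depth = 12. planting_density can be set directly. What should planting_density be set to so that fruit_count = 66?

planting_density = -2

Substituting into the root_mass equation gives root_mass = 6*planting_density - 21.
This gives fruit_count = -12*planting_density + 42.
Solve -12*planting_density + 42 = 66: planting_density = (66 - 42) / -12 = -2.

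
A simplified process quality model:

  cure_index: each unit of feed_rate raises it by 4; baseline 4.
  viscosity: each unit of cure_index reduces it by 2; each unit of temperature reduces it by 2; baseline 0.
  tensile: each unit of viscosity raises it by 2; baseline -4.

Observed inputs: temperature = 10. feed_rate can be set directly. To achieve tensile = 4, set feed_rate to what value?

Substituting into the viscosity equation gives viscosity = -8*feed_rate - 28.
tensile becomes -16*feed_rate - 60.
Solve -16*feed_rate - 60 = 4: feed_rate = (4 + 60) / -16 = -4.

feed_rate = -4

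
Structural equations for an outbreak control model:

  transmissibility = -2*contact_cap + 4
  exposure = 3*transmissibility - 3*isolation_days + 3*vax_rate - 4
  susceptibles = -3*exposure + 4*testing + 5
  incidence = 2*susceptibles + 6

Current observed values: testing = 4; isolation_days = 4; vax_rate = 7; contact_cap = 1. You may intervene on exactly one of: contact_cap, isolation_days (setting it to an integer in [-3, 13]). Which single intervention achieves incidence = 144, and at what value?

Intervening on contact_cap: incidence = 36*contact_cap - 54. Reaching 144 requires contact_cap = 11/2, not an integer.
Intervening on isolation_days: with other inputs at their observed values, incidence = 18*isolation_days - 90. Solving for 144 gives isolation_days = 13, within [-3, 13].

set isolation_days = 13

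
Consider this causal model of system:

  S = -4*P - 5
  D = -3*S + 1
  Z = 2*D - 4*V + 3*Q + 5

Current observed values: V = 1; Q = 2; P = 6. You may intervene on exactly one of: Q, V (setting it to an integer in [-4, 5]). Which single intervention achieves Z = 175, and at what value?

set V = 3

Intervening on Q: Z = 3*Q + 177. Reaching 175 requires Q = -2/3, not an integer.
Intervening on V: with other inputs at their observed values, Z = -4*V + 187. Solving for 175 gives V = 3, within [-4, 5].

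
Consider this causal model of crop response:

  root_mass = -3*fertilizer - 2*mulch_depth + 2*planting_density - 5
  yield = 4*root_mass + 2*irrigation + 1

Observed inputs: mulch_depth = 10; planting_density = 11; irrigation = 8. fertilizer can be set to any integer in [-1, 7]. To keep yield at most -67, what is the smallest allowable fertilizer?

fertilizer = 6

Substituting into the root_mass equation gives root_mass = -3*fertilizer - 3.
This gives yield = -12*fertilizer + 5.
Require -12*fertilizer + 5 ≤ -67, so fertilizer ≥ 6.
The smallest integer in [-1, 7] satisfying this is 6.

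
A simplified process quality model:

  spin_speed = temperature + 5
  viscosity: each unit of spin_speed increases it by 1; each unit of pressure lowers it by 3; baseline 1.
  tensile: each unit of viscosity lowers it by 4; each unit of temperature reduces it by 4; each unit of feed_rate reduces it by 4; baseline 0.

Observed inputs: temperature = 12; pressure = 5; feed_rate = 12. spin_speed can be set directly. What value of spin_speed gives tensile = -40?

Intervening on spin_speed fixes its value directly, overriding its dependence on temperature.
Substituting into the viscosity equation gives viscosity = spin_speed - 14.
tensile becomes -4*spin_speed - 40.
Solve -4*spin_speed - 40 = -40: spin_speed = (-40 + 40) / -4 = 0.

spin_speed = 0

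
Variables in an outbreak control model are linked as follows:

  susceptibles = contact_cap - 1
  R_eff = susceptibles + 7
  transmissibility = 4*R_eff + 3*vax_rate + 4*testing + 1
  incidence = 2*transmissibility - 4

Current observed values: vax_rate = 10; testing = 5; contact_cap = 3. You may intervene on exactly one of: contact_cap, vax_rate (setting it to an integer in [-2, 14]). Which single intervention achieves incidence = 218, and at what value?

Intervening on contact_cap: with other inputs at their observed values, incidence = 8*contact_cap + 146. Solving for 218 gives contact_cap = 9, within [-2, 14].
Intervening on vax_rate: incidence = 6*vax_rate + 110. Reaching 218 requires vax_rate = 18, outside [-2, 14].

set contact_cap = 9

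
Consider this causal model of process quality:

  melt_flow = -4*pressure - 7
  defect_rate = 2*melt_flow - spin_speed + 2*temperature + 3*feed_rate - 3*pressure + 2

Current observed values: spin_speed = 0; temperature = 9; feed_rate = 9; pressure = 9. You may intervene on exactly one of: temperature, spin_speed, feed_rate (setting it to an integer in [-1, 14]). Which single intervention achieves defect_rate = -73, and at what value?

Intervening on temperature: defect_rate = 2*temperature - 84. Reaching -73 requires temperature = 11/2, not an integer.
Intervening on spin_speed: with other inputs at their observed values, defect_rate = -spin_speed - 66. Solving for -73 gives spin_speed = 7, within [-1, 14].
Intervening on feed_rate: defect_rate = 3*feed_rate - 93. Reaching -73 requires feed_rate = 20/3, not an integer.

set spin_speed = 7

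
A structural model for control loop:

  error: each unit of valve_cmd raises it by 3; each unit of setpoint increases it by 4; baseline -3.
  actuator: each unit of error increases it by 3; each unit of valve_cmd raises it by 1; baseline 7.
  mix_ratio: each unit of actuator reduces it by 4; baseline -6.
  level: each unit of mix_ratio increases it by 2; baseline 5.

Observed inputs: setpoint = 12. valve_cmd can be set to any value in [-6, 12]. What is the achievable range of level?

-2103 to -663

Substituting into the error equation gives error = 3*valve_cmd + 45.
Substituting into the actuator equation gives actuator = 10*valve_cmd + 142.
Substituting into the mix_ratio equation gives mix_ratio = -40*valve_cmd - 574.
level becomes -80*valve_cmd - 1143.
Linear in valve_cmd, so extremes are at the endpoints: valve_cmd = -6 gives level = -663; valve_cmd = 12 gives level = -2103.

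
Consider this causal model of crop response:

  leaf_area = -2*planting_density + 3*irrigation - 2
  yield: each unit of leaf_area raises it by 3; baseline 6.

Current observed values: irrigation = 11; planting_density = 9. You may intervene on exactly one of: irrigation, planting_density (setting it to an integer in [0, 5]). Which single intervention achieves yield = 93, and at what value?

Intervening on irrigation: yield = 9*irrigation - 54. Reaching 93 requires irrigation = 49/3, not an integer.
Intervening on planting_density: with other inputs at their observed values, yield = -6*planting_density + 99. Solving for 93 gives planting_density = 1, within [0, 5].

set planting_density = 1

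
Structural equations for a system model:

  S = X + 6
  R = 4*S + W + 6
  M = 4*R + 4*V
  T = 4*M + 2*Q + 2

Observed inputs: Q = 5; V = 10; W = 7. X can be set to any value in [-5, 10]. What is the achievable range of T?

444 to 1404

Substituting into the R equation gives R = 4*X + 37.
Substituting into the M equation gives M = 16*X + 188.
This gives T = 64*X + 764.
Linear in X, so extremes are at the endpoints: X = -5 gives T = 444; X = 10 gives T = 1404.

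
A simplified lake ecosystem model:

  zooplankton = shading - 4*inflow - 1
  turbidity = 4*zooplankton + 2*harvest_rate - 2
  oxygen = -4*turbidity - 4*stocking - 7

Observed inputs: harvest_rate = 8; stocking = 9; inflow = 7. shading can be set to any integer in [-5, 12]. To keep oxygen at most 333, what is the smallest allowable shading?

shading = 2

Substituting into the zooplankton equation gives zooplankton = shading - 29.
Substituting into the turbidity equation gives turbidity = 4*shading - 102.
Substituting into the oxygen equation gives oxygen = -16*shading + 365.
Require -16*shading + 365 ≤ 333, so shading ≥ 2.
The smallest integer in [-5, 12] satisfying this is 2.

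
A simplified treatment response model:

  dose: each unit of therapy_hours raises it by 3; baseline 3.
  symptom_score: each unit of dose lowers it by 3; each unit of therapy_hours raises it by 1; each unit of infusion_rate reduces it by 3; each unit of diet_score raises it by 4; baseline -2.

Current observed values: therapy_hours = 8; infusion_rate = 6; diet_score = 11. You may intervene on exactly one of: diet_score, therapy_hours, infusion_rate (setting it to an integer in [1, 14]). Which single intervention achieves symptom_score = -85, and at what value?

Intervening on diet_score: with other inputs at their observed values, symptom_score = 4*diet_score - 93. Solving for -85 gives diet_score = 2, within [1, 14].
Intervening on therapy_hours: symptom_score = -8*therapy_hours + 15. Reaching -85 requires therapy_hours = 25/2, not an integer.
Intervening on infusion_rate: symptom_score = -3*infusion_rate - 31. Reaching -85 requires infusion_rate = 18, outside [1, 14].

set diet_score = 2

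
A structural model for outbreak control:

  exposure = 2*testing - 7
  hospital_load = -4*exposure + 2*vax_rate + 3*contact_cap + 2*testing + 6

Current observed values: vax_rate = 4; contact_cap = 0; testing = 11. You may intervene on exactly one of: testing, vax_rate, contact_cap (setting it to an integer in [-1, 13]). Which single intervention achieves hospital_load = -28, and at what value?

set vax_rate = 2

Intervening on testing: hospital_load = -6*testing + 42. Reaching -28 requires testing = 35/3, not an integer.
Intervening on vax_rate: with other inputs at their observed values, hospital_load = 2*vax_rate - 32. Solving for -28 gives vax_rate = 2, within [-1, 13].
Intervening on contact_cap: hospital_load = 3*contact_cap - 24. Reaching -28 requires contact_cap = -4/3, not an integer.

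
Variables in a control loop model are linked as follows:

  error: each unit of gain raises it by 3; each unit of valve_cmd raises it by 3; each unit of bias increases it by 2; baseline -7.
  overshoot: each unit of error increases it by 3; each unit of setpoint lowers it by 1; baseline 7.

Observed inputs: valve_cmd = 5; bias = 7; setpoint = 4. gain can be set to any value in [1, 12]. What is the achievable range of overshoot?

Substituting into the error equation gives error = 3*gain + 22.
overshoot becomes 9*gain + 69.
Linear in gain, so extremes are at the endpoints: gain = 1 gives overshoot = 78; gain = 12 gives overshoot = 177.

78 to 177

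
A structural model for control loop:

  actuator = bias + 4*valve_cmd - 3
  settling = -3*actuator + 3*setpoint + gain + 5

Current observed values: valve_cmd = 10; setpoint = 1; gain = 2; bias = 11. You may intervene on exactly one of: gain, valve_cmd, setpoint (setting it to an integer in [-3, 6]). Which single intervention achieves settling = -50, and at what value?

set valve_cmd = 3

Intervening on gain: settling = gain - 136. Reaching -50 requires gain = 86, outside [-3, 6].
Intervening on valve_cmd: with other inputs at their observed values, settling = -12*valve_cmd - 14. Solving for -50 gives valve_cmd = 3, within [-3, 6].
Intervening on setpoint: settling = 3*setpoint - 137. Reaching -50 requires setpoint = 29, outside [-3, 6].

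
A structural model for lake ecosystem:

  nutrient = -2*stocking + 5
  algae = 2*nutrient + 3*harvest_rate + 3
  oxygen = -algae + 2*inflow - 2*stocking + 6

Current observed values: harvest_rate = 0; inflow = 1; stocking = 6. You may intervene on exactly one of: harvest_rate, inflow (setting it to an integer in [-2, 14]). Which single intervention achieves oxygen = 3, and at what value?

Intervening on harvest_rate: oxygen = -3*harvest_rate + 7. Reaching 3 requires harvest_rate = 4/3, not an integer.
Intervening on inflow: with other inputs at their observed values, oxygen = 2*inflow + 5. Solving for 3 gives inflow = -1, within [-2, 14].

set inflow = -1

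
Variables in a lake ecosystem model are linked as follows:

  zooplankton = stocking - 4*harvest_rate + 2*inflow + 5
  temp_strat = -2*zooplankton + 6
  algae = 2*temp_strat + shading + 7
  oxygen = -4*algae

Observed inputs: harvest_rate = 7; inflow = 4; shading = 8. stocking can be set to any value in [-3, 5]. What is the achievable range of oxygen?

Substituting into the zooplankton equation gives zooplankton = stocking - 15.
Substituting into the temp_strat equation gives temp_strat = -2*stocking + 36.
Substituting into the algae equation gives algae = -4*stocking + 87.
Substituting into the oxygen equation gives oxygen = 16*stocking - 348.
Linear in stocking, so extremes are at the endpoints: stocking = -3 gives oxygen = -396; stocking = 5 gives oxygen = -268.

-396 to -268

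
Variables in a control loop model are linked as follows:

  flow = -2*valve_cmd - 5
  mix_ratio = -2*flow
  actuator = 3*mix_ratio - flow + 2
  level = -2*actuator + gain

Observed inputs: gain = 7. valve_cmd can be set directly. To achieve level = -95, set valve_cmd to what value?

valve_cmd = 1

Substituting into the mix_ratio equation gives mix_ratio = 4*valve_cmd + 10.
Substituting into the actuator equation gives actuator = 14*valve_cmd + 37.
Substituting into the level equation gives level = -28*valve_cmd - 67.
Solve -28*valve_cmd - 67 = -95: valve_cmd = (-95 + 67) / -28 = 1.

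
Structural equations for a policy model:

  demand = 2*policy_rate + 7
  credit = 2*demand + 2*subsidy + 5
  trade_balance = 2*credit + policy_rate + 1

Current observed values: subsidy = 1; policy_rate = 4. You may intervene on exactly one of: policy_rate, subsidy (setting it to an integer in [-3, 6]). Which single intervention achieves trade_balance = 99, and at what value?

set subsidy = 6

Intervening on policy_rate: trade_balance = 9*policy_rate + 43. Reaching 99 requires policy_rate = 56/9, not an integer.
Intervening on subsidy: with other inputs at their observed values, trade_balance = 4*subsidy + 75. Solving for 99 gives subsidy = 6, within [-3, 6].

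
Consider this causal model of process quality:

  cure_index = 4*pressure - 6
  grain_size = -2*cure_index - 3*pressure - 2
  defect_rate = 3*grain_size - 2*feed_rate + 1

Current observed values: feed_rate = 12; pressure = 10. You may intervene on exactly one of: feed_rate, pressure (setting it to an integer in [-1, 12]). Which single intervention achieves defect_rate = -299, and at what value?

Intervening on feed_rate: with other inputs at their observed values, defect_rate = -2*feed_rate - 299. Solving for -299 gives feed_rate = 0, within [-1, 12].
Intervening on pressure: defect_rate = -33*pressure + 7. Reaching -299 requires pressure = 102/11, not an integer.

set feed_rate = 0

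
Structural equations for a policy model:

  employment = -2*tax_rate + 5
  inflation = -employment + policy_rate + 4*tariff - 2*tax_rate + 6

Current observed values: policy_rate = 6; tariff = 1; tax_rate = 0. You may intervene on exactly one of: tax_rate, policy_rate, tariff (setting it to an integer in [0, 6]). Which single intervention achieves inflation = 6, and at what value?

Intervening on tax_rate: the paths from tax_rate to inflation cancel (net effect zero), leaving inflation = 11; 6 is unreachable this way.
Intervening on policy_rate: with other inputs at their observed values, inflation = policy_rate + 5. Solving for 6 gives policy_rate = 1, within [0, 6].
Intervening on tariff: inflation = 4*tariff + 7. Reaching 6 requires tariff = -1/4, not an integer.

set policy_rate = 1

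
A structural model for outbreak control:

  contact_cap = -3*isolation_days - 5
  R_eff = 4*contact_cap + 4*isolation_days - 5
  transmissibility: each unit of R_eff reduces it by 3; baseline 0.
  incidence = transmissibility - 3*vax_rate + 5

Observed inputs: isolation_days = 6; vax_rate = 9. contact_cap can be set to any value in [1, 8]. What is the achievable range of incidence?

Intervening on contact_cap fixes its value directly, overriding its dependence on isolation_days.
Substituting into the R_eff equation gives R_eff = 4*contact_cap + 19.
transmissibility becomes -12*contact_cap - 57.
So incidence = -12*contact_cap - 79.
Linear in contact_cap, so extremes are at the endpoints: contact_cap = 1 gives incidence = -91; contact_cap = 8 gives incidence = -175.

-175 to -91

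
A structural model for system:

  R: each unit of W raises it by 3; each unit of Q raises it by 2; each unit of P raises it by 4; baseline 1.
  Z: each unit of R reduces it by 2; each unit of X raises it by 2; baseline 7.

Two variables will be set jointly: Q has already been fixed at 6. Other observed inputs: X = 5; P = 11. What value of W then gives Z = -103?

With Q held at 6:
Substituting into the R equation gives R = 3*W + 57.
Substituting into the Z equation gives Z = -6*W - 97.
Solve -6*W - 97 = -103: W = (-103 + 97) / -6 = 1.

W = 1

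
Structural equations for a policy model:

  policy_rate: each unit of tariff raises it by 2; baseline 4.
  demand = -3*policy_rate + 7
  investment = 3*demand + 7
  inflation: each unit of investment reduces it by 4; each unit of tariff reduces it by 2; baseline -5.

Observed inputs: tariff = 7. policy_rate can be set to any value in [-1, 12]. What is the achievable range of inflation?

-167 to 301

Intervening on policy_rate fixes its value directly, overriding its dependence on tariff.
Substituting into the investment equation gives investment = -9*policy_rate + 28.
So inflation = 36*policy_rate - 131.
Linear in policy_rate, so extremes are at the endpoints: policy_rate = -1 gives inflation = -167; policy_rate = 12 gives inflation = 301.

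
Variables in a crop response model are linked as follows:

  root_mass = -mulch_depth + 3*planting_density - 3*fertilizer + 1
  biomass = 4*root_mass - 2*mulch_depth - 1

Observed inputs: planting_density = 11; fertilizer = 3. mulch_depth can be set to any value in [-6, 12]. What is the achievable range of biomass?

27 to 135

Substituting into the root_mass equation gives root_mass = -mulch_depth + 25.
Substituting into the biomass equation gives biomass = -6*mulch_depth + 99.
Linear in mulch_depth, so extremes are at the endpoints: mulch_depth = -6 gives biomass = 135; mulch_depth = 12 gives biomass = 27.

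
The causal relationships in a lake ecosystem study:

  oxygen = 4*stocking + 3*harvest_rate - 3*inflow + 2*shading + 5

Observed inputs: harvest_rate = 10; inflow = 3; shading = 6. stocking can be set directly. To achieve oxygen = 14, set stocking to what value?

Substituting into the oxygen equation gives oxygen = 4*stocking + 38.
Solve 4*stocking + 38 = 14: stocking = (14 - 38) / 4 = -6.

stocking = -6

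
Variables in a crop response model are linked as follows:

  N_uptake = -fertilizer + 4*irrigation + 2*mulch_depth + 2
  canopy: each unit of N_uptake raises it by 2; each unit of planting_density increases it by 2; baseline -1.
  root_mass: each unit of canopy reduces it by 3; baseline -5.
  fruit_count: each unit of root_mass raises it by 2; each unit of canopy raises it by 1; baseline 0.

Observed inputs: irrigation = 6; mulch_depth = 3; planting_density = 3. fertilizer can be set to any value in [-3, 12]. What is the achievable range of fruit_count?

-385 to -235

Substituting into the N_uptake equation gives N_uptake = -fertilizer + 32.
canopy becomes -2*fertilizer + 69.
root_mass becomes 6*fertilizer - 212.
So fruit_count = 10*fertilizer - 355.
Linear in fertilizer, so extremes are at the endpoints: fertilizer = -3 gives fruit_count = -385; fertilizer = 12 gives fruit_count = -235.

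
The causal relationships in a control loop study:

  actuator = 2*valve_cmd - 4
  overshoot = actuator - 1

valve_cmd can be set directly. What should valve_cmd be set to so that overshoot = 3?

Substituting into the overshoot equation gives overshoot = 2*valve_cmd - 5.
Solve 2*valve_cmd - 5 = 3: valve_cmd = (3 + 5) / 2 = 4.

valve_cmd = 4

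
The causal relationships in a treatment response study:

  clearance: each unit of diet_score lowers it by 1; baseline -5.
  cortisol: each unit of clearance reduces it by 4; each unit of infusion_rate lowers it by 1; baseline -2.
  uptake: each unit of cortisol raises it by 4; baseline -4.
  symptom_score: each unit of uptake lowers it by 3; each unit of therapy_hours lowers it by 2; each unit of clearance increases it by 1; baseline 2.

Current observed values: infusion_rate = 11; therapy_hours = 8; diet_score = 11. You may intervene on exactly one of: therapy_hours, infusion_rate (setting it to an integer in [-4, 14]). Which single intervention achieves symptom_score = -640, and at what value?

Intervening on therapy_hours: with other inputs at their observed values, symptom_score = -2*therapy_hours - 614. Solving for -640 gives therapy_hours = 13, within [-4, 14].
Intervening on infusion_rate: symptom_score = 12*infusion_rate - 762. Reaching -640 requires infusion_rate = 61/6, not an integer.

set therapy_hours = 13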